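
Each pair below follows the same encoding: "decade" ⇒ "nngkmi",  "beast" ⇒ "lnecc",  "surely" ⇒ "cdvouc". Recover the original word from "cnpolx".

select

Shifts by position in decade: pos 0: d→n (+10), pos 1: e→n (+9), pos 2: c→g (+4), pos 3: a→k (+10), pos 4: d→m (+9), pos 5: e→i (+4) — repeating every 3. The shifts repeat in a cycle of length 3: positions 0,1,… shift by +10, +9, +4, then the pattern repeats.
Undoing it on cnpolx: c−10=s, n−9=e, p−4=l, o−10=e, l−9=c, x−4=t.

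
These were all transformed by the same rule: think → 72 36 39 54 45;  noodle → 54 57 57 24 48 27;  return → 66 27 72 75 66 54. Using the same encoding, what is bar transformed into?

18 15 66

With a=1..z=26, the number is 3·pos + 12.
Applying it to bar: b=2→18, a=1→15, r=18→66.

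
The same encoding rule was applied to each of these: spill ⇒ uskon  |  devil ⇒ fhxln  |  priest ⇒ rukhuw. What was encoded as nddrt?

It's a Vigenère-style cipher with numeric key [2,3]: position i shifts by key[i mod 2].
Undoing it on nddrt: n−2=l, d−3=a, d−2=b, r−3=o, t−2=r.

labor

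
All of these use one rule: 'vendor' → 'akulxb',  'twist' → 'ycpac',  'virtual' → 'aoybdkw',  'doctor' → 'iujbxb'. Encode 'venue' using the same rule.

In vendor: v→a is +5, e→k is +6, n→u is +7, d→l is +8 — the shift increases by 1 each position. Each letter shifts forward by (position + 5), i.e. 5, 6, 7, … — the shift grows by one for each successive letter.
Applying it to venue: v+5=a, e+6=k, n+7=u, u+8=c, e+9=n.

akucn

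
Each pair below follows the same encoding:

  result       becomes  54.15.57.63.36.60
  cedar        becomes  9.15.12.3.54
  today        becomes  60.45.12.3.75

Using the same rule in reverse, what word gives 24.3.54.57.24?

harsh

r(#18)→54 and e(#5)→15: differences scale by 3, so n = 3·pos + 0. Each letter becomes 3×(its alphabet position, a=1..z=26).
Decoding 24.3.54.57.24: 24→(24−0)÷3=8=h, 3→(3−0)÷3=1=a, 54→(54−0)÷3=18=r, 57→(57−0)÷3=19=s, 24→(24−0)÷3=8=h.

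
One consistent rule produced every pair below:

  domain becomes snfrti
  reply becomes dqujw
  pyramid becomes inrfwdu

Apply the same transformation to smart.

The output letters match the input read backwards, each shifted +5: domain reversed is niamod. Read the word backwards and shift each letter +5.
Applying it to smart: reverse → trams; then shift: t+5=y, r+5=w, a+5=f, m+5=r, s+5=x.

ywfrx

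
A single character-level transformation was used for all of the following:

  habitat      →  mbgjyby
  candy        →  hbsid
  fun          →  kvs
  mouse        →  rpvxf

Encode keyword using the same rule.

pfdbpwi

Two shifts are in play — +1 for a/e/i/o/u, +5 for every other letter.
On keyword: k(cons)+5=p, e(vowel)+1=f, y(cons)+5=d, w(cons)+5=b, o(vowel)+1=p, r(cons)+5=w, d(cons)+5=i.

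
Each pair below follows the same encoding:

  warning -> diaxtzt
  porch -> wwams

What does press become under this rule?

wzncd

In warning: w→d is +7, a→i is +8, r→a is +9, n→x is +10 — the shift increases by 1 each position. Each letter shifts forward by (position + 7), i.e. 7, 8, 9, … — the shift grows by one for each successive letter.
For press: p+7=w, r+8=z, e+9=n, s+10=c, s+11=d.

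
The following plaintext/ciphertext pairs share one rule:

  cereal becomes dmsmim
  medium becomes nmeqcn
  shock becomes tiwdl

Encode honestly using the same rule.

iwomtumz

The shift depends on letter class: consonant c→d is +1, but vowel e→m is +8. Two shifts are in play — +8 for a/e/i/o/u, +1 for every other letter.
For honestly: h(cons)+1=i, o(vowel)+8=w, n(cons)+1=o, e(vowel)+8=m, s(cons)+1=t, t(cons)+1=u, l(cons)+1=m, y(cons)+1=z.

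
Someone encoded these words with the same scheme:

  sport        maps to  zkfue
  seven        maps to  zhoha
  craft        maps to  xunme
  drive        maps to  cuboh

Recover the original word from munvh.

frame

s(18)→z(25) and p(15)→k(10) fit y≡5x+13 (mod 26); the inverse of 5 mod 26 is 21. This is an affine cipher: with a=0,…,z=25, each position x becomes (5x+13) mod 26.
Reversing it on munvh: m(12)→21·(12−13)≡5=f; u(20)→21·(20−13)≡17=r; n(13)→21·(13−13)≡0=a; v(21)→21·(21−13)≡12=m; h(7)→21·(7−13)≡4=e (all mod 26).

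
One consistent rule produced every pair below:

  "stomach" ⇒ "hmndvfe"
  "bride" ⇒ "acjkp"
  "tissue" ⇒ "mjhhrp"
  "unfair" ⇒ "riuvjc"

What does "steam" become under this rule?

hmpvd

s(18)→h(7) and t(19)→m(12) fit y≡5x+21 (mod 26); the inverse of 5 mod 26 is 21. Treating letters as 0–25, the rule is x ↦ 5x + 21 (mod 26).
On steam: s(18)→5·18+21≡7=h; t(19)→5·19+21≡12=m; e(4)→5·4+21≡15=p; a(0)→5·0+21≡21=v; m(12)→5·12+21≡3=d (all mod 26).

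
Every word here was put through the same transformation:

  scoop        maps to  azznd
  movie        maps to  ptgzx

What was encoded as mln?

The output letters match the input read backwards, each shifted +11: scoop reversed is poocs. The word is reversed, then every letter is shifted forward by 11.
Undoing it on mln: shift back: m−11=b, l−11=a, n−11=c → bac; then reverse → cab.

cab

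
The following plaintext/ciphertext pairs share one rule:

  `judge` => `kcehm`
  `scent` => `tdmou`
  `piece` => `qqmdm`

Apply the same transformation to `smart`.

tnisu

The shift depends on letter class: consonant j→k is +1, but vowel u→c is +8. Two shifts are in play — +8 for a/e/i/o/u, +1 for every other letter.
On smart: s(cons)+1=t, m(cons)+1=n, a(vowel)+8=i, r(cons)+1=s, t(cons)+1=u.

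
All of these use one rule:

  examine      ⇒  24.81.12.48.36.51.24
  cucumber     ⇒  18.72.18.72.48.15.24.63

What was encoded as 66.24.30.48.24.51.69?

segment

e(#5)→24 and x(#24)→81: differences scale by 3, so n = 3·pos + 9. With a=1..z=26, the number is 3·pos + 9.
Decoding 66.24.30.48.24.51.69: 66→(66−9)÷3=19=s, 24→(24−9)÷3=5=e, 30→(30−9)÷3=7=g, 48→(48−9)÷3=13=m, 24→(24−9)÷3=5=e, 51→(51−9)÷3=14=n, 69→(69−9)÷3=20=t.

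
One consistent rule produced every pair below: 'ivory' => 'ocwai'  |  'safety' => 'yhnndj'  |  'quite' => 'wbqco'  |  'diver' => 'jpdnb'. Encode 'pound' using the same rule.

vvcwn

In ivory: i→o is +6, v→c is +7, o→w is +8, r→a is +9 — the shift increases by 1 each position. The shift increases by 1 at each position, starting from +6: 6, 7, 8, ….
On pound: p+6=v, o+7=v, u+8=c, n+9=w, d+10=n.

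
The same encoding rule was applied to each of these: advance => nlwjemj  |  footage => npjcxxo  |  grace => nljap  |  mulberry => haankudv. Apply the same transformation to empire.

The output letters match the input read backwards, each shifted +9: advance reversed is ecnavda. Two steps: reverse the string, then apply a Caesar shift of +9.
For empire: reverse → eripme; then shift: e+9=n, r+9=a, i+9=r, p+9=y, m+9=v, e+9=n.

naryvn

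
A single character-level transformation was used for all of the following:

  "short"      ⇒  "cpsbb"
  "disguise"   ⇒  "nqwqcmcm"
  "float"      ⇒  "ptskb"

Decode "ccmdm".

suite

Shifts by position in short: pos 0: s→c (+10), pos 1: h→p (+8), pos 2: o→s (+4), pos 3: r→b (+10), pos 4: t→b (+8) — repeating every 3. It's a Vigenère-style cipher with numeric key [10,8,4]: position i shifts by key[i mod 3].
Reversing it on ccmdm: c−10=s, c−8=u, m−4=i, d−10=t, m−8=e.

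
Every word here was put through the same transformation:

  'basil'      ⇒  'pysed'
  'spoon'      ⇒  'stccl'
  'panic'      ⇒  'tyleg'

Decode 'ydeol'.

Treating letters as 0–25, the rule is x ↦ 17x + 24 (mod 26).
Undoing it on ydeol: y(24)→23·(24−24)≡0=a; d(3)→23·(3−24)≡11=l; e(4)→23·(4−24)≡8=i; o(14)→23·(14−24)≡4=e; l(11)→23·(11−24)≡13=n (all mod 26).

alien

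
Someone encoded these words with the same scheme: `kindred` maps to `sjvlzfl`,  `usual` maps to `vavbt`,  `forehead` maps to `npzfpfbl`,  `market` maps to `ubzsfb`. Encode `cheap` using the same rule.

The shift depends on letter class: consonant k→s is +8, but vowel i→j is +1. The rule splits by letter class: vowels +1, consonants +8.
For cheap: c(cons)+8=k, h(cons)+8=p, e(vowel)+1=f, a(vowel)+1=b, p(cons)+8=x.

kpfbx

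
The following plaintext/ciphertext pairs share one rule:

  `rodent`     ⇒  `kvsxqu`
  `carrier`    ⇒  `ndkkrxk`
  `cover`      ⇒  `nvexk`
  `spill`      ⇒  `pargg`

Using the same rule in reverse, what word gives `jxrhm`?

r(17)→k(10) and o(14)→v(21) fit y≡5x+3 (mod 26); the inverse of 5 mod 26 is 21. Treating letters as 0–25, the rule is x ↦ 5x + 3 (mod 26).
Reversing it on jxrhm: j(9)→21·(9−3)≡22=w; x(23)→21·(23−3)≡4=e; r(17)→21·(17−3)≡8=i; h(7)→21·(7−3)≡6=g; m(12)→21·(12−3)≡7=h (all mod 26).

weigh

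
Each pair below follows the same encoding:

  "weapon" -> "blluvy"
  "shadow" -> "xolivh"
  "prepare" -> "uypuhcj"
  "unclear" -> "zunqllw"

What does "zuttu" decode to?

Shifts by position in weapon: pos 0: w→b (+5), pos 1: e→l (+7), pos 2: a→l (+11), pos 3: p→u (+5), pos 4: o→v (+7), pos 5: n→y (+11) — repeating every 3. The shifts repeat in a cycle of length 3: positions 0,1,… shift by +5, +7, +11, then the pattern repeats.
Reversing it on zuttu: z−5=u, u−7=n, t−11=i, t−5=o, u−7=n.

union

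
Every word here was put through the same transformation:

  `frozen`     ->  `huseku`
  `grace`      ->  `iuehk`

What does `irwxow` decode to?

gossip

In frozen: f→h is +2, r→u is +3, o→s is +4, z→e is +5 — the shift increases by 1 each position. Letter i (0-indexed) is shifted by i+2, so successive shifts are 2, 3, 4, ….
Undoing it on irwxow: i−2=g, r−3=o, w−4=s, x−5=s, o−6=i, w−7=p.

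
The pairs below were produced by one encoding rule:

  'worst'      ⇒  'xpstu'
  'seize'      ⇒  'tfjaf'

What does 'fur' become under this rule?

gvs

Compare letters: w→x is +1, o→p is +1, r→s is +1 — a constant shift. It's a constant shift of +1 (ROT1).
For fur: f+1=g, u+1=v, r+1=s.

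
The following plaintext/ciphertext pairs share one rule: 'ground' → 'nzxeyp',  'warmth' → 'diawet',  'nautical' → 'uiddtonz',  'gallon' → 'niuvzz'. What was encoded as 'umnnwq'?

In ground: g→n is +7, r→z is +8, o→x is +9, u→e is +10 — the shift increases by 1 each position. Each letter shifts forward by (position + 7), i.e. 7, 8, 9, … — the shift grows by one for each successive letter.
Reversing it on umnnwq: u−7=n, m−8=e, n−9=e, n−10=d, w−11=l, q−12=e.

needle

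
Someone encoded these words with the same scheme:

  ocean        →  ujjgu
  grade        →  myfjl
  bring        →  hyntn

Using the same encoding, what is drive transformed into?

Shifts by position in ocean: pos 0: o→u (+6), pos 1: c→j (+7), pos 2: e→j (+5), pos 3: a→g (+6), pos 4: n→u (+7) — repeating every 3. It's a Vigenère-style cipher with numeric key [6,7,5]: position i shifts by key[i mod 3].
Applying it to drive: d+6=j, r+7=y, i+5=n, v+6=b, e+7=l.

jynbl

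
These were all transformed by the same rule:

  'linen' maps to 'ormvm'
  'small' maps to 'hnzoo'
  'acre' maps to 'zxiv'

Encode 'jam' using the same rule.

qzn

This is the alphabet-reversal cipher (Atbash): a becomes z, b becomes y, etc.
On jam: j↔q, a↔z, m↔n.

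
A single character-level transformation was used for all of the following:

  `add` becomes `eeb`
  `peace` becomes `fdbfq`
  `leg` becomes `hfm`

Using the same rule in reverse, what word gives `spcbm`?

labor

The output letters match the input read backwards, each shifted +1: add reversed is dda. Read the word backwards and shift each letter +1.
Decoding spcbm: shift back: s−1=r, p−1=o, c−1=b, b−1=a, m−1=l → robal; then reverse → labor.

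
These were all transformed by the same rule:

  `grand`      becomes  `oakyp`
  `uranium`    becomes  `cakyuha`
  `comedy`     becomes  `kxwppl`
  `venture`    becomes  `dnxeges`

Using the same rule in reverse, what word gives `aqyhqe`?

shower

The shift increases by 1 at each position, starting from +8: 8, 9, 10, ….
Undoing it on aqyhqe: a−8=s, q−9=h, y−10=o, h−11=w, q−12=e, e−13=r.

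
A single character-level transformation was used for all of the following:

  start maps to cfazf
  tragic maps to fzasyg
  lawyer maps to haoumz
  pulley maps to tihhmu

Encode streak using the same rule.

cfzmae

s(18)→c(2) and t(19)→f(5) fit y≡3x+0 (mod 26); the inverse of 3 mod 26 is 9. This is an affine cipher: with a=0,…,z=25, each position x becomes (3x+0) mod 26.
Applying it to streak: s(18)→3·18+0≡2=c; t(19)→3·19+0≡5=f; r(17)→3·17+0≡25=z; e(4)→3·4+0≡12=m; a(0)→3·0+0≡0=a; k(10)→3·10+0≡4=e (all mod 26).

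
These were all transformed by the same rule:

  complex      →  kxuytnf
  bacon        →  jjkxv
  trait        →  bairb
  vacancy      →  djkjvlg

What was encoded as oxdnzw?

govern

Shifts by position in complex: pos 0: c→k (+8), pos 1: o→x (+9), pos 2: m→u (+8), pos 3: p→y (+9) — repeating every 2. It's a Vigenère-style cipher with numeric key [8,9]: position i shifts by key[i mod 2].
Reversing it on oxdnzw: o−8=g, x−9=o, d−8=v, n−9=e, z−8=r, w−9=n.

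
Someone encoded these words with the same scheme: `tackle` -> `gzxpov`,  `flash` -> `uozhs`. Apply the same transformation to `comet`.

xlnvg

Each pair mirrors across the alphabet (t↔g, a↔z, c↔x): positions sum to 25. Letters are reflected about the middle of the alphabet (position → 25−position): Atbash.
On comet: c↔x, o↔l, m↔n, e↔v, t↔g.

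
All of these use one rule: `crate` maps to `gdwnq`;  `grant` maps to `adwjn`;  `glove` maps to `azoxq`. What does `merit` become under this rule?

c(2)→g(6) and r(17)→d(3) fit y≡5x+22 (mod 26); the inverse of 5 mod 26 is 21. This is an affine cipher: with a=0,…,z=25, each position x becomes (5x+22) mod 26.
For merit: m(12)→5·12+22≡4=e; e(4)→5·4+22≡16=q; r(17)→5·17+22≡3=d; i(8)→5·8+22≡10=k; t(19)→5·19+22≡13=n (all mod 26).

eqdkn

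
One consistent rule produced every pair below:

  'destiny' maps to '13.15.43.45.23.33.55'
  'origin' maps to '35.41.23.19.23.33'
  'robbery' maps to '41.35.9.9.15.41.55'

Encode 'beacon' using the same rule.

With a=1..z=26, the number is 2·pos + 5.
Applying it to beacon: b=2→9, e=5→15, a=1→7, c=3→11, o=15→35, n=14→33.

9.15.7.11.35.33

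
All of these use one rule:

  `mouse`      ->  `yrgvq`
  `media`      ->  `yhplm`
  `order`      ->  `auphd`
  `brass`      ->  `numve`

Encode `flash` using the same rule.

romvt

Shifts by position in mouse: pos 0: m→y (+12), pos 1: o→r (+3), pos 2: u→g (+12), pos 3: s→v (+3) — repeating every 2. It's a Vigenère-style cipher with numeric key [12,3]: position i shifts by key[i mod 2].
Applying it to flash: f+12=r, l+3=o, a+12=m, s+3=v, h+12=t.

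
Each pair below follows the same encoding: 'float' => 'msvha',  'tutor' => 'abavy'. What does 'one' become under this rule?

It's a constant shift of +7 (ROT7).
For one: o+7=v, n+7=u, e+7=l.

vul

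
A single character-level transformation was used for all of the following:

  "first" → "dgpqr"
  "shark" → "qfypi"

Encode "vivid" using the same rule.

Compare letters: f→d is +24, i→g is +24, r→p is +24 — a constant shift. It's a constant shift of +24 (ROT24).
For vivid: v+24=t, i+24=g, v+24=t, i+24=g, d+24=b.

tgtgb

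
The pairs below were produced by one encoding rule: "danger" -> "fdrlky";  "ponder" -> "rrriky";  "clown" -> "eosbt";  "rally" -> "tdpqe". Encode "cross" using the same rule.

eusxy

In danger: d→f is +2, a→d is +3, n→r is +4, g→l is +5 — the shift increases by 1 each position. Letter i (0-indexed) is shifted by i+2, so successive shifts are 2, 3, 4, ….
For cross: c+2=e, r+3=u, o+4=s, s+5=x, s+6=y.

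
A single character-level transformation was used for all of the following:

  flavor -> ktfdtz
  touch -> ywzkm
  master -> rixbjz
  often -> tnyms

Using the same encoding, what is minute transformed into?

rqscym

The shifts repeat in a cycle of length 2: positions 0,1,… shift by +5, +8, then the pattern repeats.
Applying it to minute: m+5=r, i+8=q, n+5=s, u+8=c, t+5=y, e+8=m.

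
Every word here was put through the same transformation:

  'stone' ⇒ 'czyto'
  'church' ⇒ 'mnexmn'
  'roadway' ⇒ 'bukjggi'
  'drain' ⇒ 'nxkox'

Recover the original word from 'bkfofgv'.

Shifts by position in stone: pos 0: s→c (+10), pos 1: t→z (+6), pos 2: o→y (+10), pos 3: n→t (+6) — repeating every 2. It's a Vigenère-style cipher with numeric key [10,6]: position i shifts by key[i mod 2].
Decoding bkfofgv: b−10=r, k−6=e, f−10=v, o−6=i, f−10=v, g−6=a, v−10=l.

revival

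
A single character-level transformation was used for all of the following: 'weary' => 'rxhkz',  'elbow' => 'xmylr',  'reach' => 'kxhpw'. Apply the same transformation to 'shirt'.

bwnks

w(22)→r(17) and e(4)→x(23) fit y≡17x+7 (mod 26); the inverse of 17 mod 26 is 23. Treating letters as 0–25, the rule is x ↦ 17x + 7 (mod 26).
On shirt: s(18)→17·18+7≡1=b; h(7)→17·7+7≡22=w; i(8)→17·8+7≡13=n; r(17)→17·17+7≡10=k; t(19)→17·19+7≡18=s (all mod 26).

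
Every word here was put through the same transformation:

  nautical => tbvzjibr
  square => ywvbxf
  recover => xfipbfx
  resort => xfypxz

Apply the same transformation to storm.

The shift depends on letter class: consonant n→t is +6, but vowel a→b is +1. Two shifts are in play — +1 for a/e/i/o/u, +6 for every other letter.
On storm: s(cons)+6=y, t(cons)+6=z, o(vowel)+1=p, r(cons)+6=x, m(cons)+6=s.

yzpxs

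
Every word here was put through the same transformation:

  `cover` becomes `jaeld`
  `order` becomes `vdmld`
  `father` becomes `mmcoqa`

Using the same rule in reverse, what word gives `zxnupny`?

slender

Shifts by position in cover: pos 0: c→j (+7), pos 1: o→a (+12), pos 2: v→e (+9), pos 3: e→l (+7), pos 4: r→d (+12) — repeating every 3. It's a Vigenère-style cipher with numeric key [7,12,9]: position i shifts by key[i mod 3].
Reversing it on zxnupny: z−7=s, x−12=l, n−9=e, u−7=n, p−12=d, n−9=e, y−7=r.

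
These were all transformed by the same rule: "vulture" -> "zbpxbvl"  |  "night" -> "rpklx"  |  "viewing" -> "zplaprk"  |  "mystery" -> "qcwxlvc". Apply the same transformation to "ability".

The shift depends on letter class: consonant v→z is +4, but vowel u→b is +7. Vowels shift forward by 7 and consonants shift forward by 4.
For ability: a(vowel)+7=h, b(cons)+4=f, i(vowel)+7=p, l(cons)+4=p, i(vowel)+7=p, t(cons)+4=x, y(cons)+4=c.

hfpppxc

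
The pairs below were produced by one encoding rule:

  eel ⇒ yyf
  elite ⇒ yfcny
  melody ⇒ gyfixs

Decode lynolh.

return

Each letter is shifted forward by 20 in the alphabet (a Caesar shift of +20).
Undoing it on lynolh: l−20=r, y−20=e, n−20=t, o−20=u, l−20=r, h−20=n.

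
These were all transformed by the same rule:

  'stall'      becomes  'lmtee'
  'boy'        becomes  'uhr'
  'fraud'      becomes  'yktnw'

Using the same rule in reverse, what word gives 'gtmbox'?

native

Compare letters: s→l is +19, t→m is +19, a→t is +19 — a constant shift. This is a Caesar cipher with shift 19.
Reversing it on gtmbox: g−19=n, t−19=a, m−19=t, b−19=i, o−19=v, x−19=e.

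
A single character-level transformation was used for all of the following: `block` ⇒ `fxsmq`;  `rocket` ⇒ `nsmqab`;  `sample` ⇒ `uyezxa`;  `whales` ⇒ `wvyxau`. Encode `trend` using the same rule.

b(1)→f(5) and l(11)→x(23) fit y≡7x+24 (mod 26); the inverse of 7 mod 26 is 15. This is an affine cipher: with a=0,…,z=25, each position x becomes (7x+24) mod 26.
For trend: t(19)→7·19+24≡1=b; r(17)→7·17+24≡13=n; e(4)→7·4+24≡0=a; n(13)→7·13+24≡11=l; d(3)→7·3+24≡19=t (all mod 26).

bnalt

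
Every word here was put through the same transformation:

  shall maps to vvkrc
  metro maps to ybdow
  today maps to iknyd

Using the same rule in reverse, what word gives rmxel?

The output letters match the input read backwards, each shifted +10: shall reversed is llahs. The word is reversed, then every letter is shifted forward by 10.
Reversing it on rmxel: shift back: r−10=h, m−10=c, x−10=n, e−10=u, l−10=b → hcnub; then reverse → bunch.

bunch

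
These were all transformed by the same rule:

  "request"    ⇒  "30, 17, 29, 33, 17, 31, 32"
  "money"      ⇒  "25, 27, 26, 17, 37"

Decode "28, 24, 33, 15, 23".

r is letter #18 and maps to 30: an offset of 12. Letters become their 1-based position plus 12 (so a→13, b→14, …).
Decoding 28, 24, 33, 15, 23: 28→(28−12)÷1=16=p, 24→(24−12)÷1=12=l, 33→(33−12)÷1=21=u, 15→(15−12)÷1=3=c, 23→(23−12)÷1=11=k.

pluck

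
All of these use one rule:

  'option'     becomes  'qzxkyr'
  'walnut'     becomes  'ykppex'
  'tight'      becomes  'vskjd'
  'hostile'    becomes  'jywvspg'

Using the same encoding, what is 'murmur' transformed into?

oevoev

Shifts by position in option: pos 0: o→q (+2), pos 1: p→z (+10), pos 2: t→x (+4), pos 3: i→k (+2), pos 4: o→y (+10), pos 5: n→r (+4) — repeating every 3. A repeating key of period 3 is used — shifts +2, +10, +4 over and over.
On murmur: m+2=o, u+10=e, r+4=v, m+2=o, u+10=e, r+4=v.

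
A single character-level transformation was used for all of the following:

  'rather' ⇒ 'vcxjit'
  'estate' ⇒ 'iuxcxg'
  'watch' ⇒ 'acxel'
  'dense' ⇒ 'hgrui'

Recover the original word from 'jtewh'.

fraud

Shifts by position in rather: pos 0: r→v (+4), pos 1: a→c (+2), pos 2: t→x (+4), pos 3: h→j (+2) — repeating every 2. It's a Vigenère-style cipher with numeric key [4,2]: position i shifts by key[i mod 2].
Decoding jtewh: j−4=f, t−2=r, e−4=a, w−2=u, h−4=d.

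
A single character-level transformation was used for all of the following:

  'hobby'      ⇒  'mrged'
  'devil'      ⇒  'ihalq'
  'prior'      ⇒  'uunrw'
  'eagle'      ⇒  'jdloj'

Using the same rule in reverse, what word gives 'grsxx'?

bonus

Shifts by position in hobby: pos 0: h→m (+5), pos 1: o→r (+3), pos 2: b→g (+5), pos 3: b→e (+3) — repeating every 2. It's a Vigenère-style cipher with numeric key [5,3]: position i shifts by key[i mod 2].
Undoing it on grsxx: g−5=b, r−3=o, s−5=n, x−3=u, x−5=s.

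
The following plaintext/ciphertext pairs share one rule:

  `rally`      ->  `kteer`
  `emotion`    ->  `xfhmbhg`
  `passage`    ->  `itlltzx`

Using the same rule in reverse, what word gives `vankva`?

church

This is a Caesar cipher with shift 19.
Undoing it on vankva: v−19=c, a−19=h, n−19=u, k−19=r, v−19=c, a−19=h.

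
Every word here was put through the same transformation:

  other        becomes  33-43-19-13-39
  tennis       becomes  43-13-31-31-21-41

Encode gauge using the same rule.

o(#15)→33 and t(#20)→43: differences scale by 2, so n = 2·pos + 3. Each letter becomes 2×(its alphabet position, a=1..z=26) + 3.
On gauge: g=7→17, a=1→5, u=21→45, g=7→17, e=5→13.

17-5-45-17-13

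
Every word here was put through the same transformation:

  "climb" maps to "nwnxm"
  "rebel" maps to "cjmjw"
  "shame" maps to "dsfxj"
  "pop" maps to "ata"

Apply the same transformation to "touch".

The rule splits by letter class: vowels +5, consonants +11.
For touch: t(cons)+11=e, o(vowel)+5=t, u(vowel)+5=z, c(cons)+11=n, h(cons)+11=s.

etzns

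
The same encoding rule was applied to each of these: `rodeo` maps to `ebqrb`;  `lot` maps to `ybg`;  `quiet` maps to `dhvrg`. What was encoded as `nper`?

acre

Compare letters: r→e is +13, o→b is +13, d→q is +13 — a constant shift. Every letter moves 13 places later in the alphabet, wrapping around z→a.
Undoing it on nper: n−13=a, p−13=c, e−13=r, r−13=e.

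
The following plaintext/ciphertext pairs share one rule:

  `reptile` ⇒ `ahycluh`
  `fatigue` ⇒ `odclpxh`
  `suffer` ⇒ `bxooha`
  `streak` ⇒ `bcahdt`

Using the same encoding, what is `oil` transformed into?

rlu

The shift depends on letter class: consonant r→a is +9, but vowel e→h is +3. The rule splits by letter class: vowels +3, consonants +9.
For oil: o(vowel)+3=r, i(vowel)+3=l, l(cons)+9=u.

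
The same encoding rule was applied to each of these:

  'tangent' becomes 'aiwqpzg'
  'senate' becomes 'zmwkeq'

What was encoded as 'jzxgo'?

crowd

In tangent: t→a is +7, a→i is +8, n→w is +9, g→q is +10 — the shift increases by 1 each position. Letter i (0-indexed) is shifted by i+7, so successive shifts are 7, 8, 9, ….
Undoing it on jzxgo: j−7=c, z−8=r, x−9=o, g−10=w, o−11=d.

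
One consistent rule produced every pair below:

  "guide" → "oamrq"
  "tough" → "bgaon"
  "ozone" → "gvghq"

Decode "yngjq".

g(6)→o(14) and u(20)→a(0) fit y≡25x+20 (mod 26); the inverse of 25 mod 26 is 25. Each letter's alphabet position (a=0..z=25) is mapped through 25·x+20 mod 26 — an affine cipher.
Decoding yngjq: y(24)→25·(24−20)≡22=w; n(13)→25·(13−20)≡7=h; g(6)→25·(6−20)≡14=o; j(9)→25·(9−20)≡11=l; q(16)→25·(16−20)≡4=e (all mod 26).

whole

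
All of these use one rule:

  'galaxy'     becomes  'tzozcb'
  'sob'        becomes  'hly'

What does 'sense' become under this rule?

hvmhv

Each pair mirrors across the alphabet (g↔t, a↔z, l↔o): positions sum to 25. Letters are reflected about the middle of the alphabet (position → 25−position): Atbash.
Applying it to sense: s↔h, e↔v, n↔m, s↔h, e↔v.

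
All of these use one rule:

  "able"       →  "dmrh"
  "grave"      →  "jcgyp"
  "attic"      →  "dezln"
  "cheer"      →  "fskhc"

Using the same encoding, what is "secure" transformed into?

Shifts by position in able: pos 0: a→d (+3), pos 1: b→m (+11), pos 2: l→r (+6), pos 3: e→h (+3) — repeating every 3. The shifts repeat in a cycle of length 3: positions 0,1,… shift by +3, +11, +6, then the pattern repeats.
Applying it to secure: s+3=v, e+11=p, c+6=i, u+3=x, r+11=c, e+6=k.

vpixck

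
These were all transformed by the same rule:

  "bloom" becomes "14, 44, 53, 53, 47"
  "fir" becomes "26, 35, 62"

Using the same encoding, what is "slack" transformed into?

Each letter becomes 3×(its alphabet position, a=1..z=26) + 8.
On slack: s=19→65, l=12→44, a=1→11, c=3→17, k=11→41.

65, 44, 11, 17, 41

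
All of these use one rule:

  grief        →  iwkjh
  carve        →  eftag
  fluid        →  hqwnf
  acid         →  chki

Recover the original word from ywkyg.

Shifts by position in grief: pos 0: g→i (+2), pos 1: r→w (+5), pos 2: i→k (+2), pos 3: e→j (+5) — repeating every 2. It's a Vigenère-style cipher with numeric key [2,5]: position i shifts by key[i mod 2].
Reversing it on ywkyg: y−2=w, w−5=r, k−2=i, y−5=t, g−2=e.

write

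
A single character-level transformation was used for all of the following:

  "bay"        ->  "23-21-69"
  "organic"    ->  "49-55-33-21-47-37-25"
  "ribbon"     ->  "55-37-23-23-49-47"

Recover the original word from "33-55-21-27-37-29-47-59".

gradient

b(#2)→23 and a(#1)→21: differences scale by 2, so n = 2·pos + 19. Each letter becomes 2×(its alphabet position, a=1..z=26) + 19.
Reversing it on 33-55-21-27-37-29-47-59: 33→(33−19)÷2=7=g, 55→(55−19)÷2=18=r, 21→(21−19)÷2=1=a, 27→(27−19)÷2=4=d, 37→(37−19)÷2=9=i, 29→(29−19)÷2=5=e, 47→(47−19)÷2=14=n, 59→(59−19)÷2=20=t.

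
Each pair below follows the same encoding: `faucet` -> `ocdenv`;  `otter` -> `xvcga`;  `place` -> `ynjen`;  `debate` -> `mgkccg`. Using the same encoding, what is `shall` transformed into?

Shifts by position in faucet: pos 0: f→o (+9), pos 1: a→c (+2), pos 2: u→d (+9), pos 3: c→e (+2) — repeating every 2. A repeating key of period 2 is used — shifts +9, +2 over and over.
Applying it to shall: s+9=b, h+2=j, a+9=j, l+2=n, l+9=u.

bjjnu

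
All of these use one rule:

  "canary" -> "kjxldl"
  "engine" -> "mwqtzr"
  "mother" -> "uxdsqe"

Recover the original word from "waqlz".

In canary: c→k is +8, a→j is +9, n→x is +10, a→l is +11 — the shift increases by 1 each position. The shift increases by 1 at each position, starting from +8: 8, 9, 10, ….
Reversing it on waqlz: w−8=o, a−9=r, q−10=g, l−11=a, z−12=n.

organ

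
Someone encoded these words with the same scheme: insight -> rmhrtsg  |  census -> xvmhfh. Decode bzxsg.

yacht

Each pair mirrors across the alphabet (i↔r, n↔m, s↔h): positions sum to 25. This is the alphabet-reversal cipher (Atbash): a becomes z, b becomes y, etc.
Undoing it on bzxsg: b↔y, z↔a, x↔c, s↔h, g↔t.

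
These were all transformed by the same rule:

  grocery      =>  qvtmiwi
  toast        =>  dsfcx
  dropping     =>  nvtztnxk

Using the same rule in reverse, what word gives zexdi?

Shifts by position in grocery: pos 0: g→q (+10), pos 1: r→v (+4), pos 2: o→t (+5), pos 3: c→m (+10), pos 4: e→i (+4), pos 5: r→w (+5) — repeating every 3. The shifts repeat in a cycle of length 3: positions 0,1,… shift by +10, +4, +5, then the pattern repeats.
Reversing it on zexdi: z−10=p, e−4=a, x−5=s, d−10=t, i−4=e.

paste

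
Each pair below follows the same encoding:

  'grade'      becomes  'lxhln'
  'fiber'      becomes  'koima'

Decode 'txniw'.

organ

In grade: g→l is +5, r→x is +6, a→h is +7, d→l is +8 — the shift increases by 1 each position. Letter i (0-indexed) is shifted by i+5, so successive shifts are 5, 6, 7, ….
Decoding txniw: t−5=o, x−6=r, n−7=g, i−8=a, w−9=n.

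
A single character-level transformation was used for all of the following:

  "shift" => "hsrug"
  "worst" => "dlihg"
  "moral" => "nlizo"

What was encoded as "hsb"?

shy

Each pair mirrors across the alphabet (s↔h, h↔s, i↔r): positions sum to 25. This is the alphabet-reversal cipher (Atbash): a becomes z, b becomes y, etc.
Decoding hsb: h↔s, s↔h, b↔y.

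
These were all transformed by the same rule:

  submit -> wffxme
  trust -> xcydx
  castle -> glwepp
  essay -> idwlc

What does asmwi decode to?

while

Shifts by position in submit: pos 0: s→w (+4), pos 1: u→f (+11), pos 2: b→f (+4), pos 3: m→x (+11) — repeating every 2. The shifts repeat in a cycle of length 2: positions 0,1,… shift by +4, +11, then the pattern repeats.
Decoding asmwi: a−4=w, s−11=h, m−4=i, w−11=l, i−4=e.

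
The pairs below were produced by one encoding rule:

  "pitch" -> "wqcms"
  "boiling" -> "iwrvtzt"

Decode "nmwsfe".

genius

In pitch: p→w is +7, i→q is +8, t→c is +9, c→m is +10 — the shift increases by 1 each position. Letter i (0-indexed) is shifted by i+7, so successive shifts are 7, 8, 9, ….
Decoding nmwsfe: n−7=g, m−8=e, w−9=n, s−10=i, f−11=u, e−12=s.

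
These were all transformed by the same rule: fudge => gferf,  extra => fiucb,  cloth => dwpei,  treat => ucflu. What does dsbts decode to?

The shifts repeat in a cycle of length 2: positions 0,1,… shift by +1, +11, then the pattern repeats.
Reversing it on dsbts: d−1=c, s−11=h, b−1=a, t−11=i, s−1=r.

chair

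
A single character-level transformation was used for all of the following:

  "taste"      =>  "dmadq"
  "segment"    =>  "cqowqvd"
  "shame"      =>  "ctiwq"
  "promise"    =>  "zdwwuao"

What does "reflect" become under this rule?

Shifts by position in taste: pos 0: t→d (+10), pos 1: a→m (+12), pos 2: s→a (+8), pos 3: t→d (+10), pos 4: e→q (+12) — repeating every 3. A repeating key of period 3 is used — shifts +10, +12, +8 over and over.
Applying it to reflect: r+10=b, e+12=q, f+8=n, l+10=v, e+12=q, c+8=k, t+10=d.

bqnvqkd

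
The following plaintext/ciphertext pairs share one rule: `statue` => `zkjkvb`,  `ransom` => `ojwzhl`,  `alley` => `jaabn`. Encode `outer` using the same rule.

This is an affine cipher: with a=0,…,z=25, each position x becomes (11x+9) mod 26.
Applying it to outer: o(14)→11·14+9≡7=h; u(20)→11·20+9≡21=v; t(19)→11·19+9≡10=k; e(4)→11·4+9≡1=b; r(17)→11·17+9≡14=o (all mod 26).

hvkbo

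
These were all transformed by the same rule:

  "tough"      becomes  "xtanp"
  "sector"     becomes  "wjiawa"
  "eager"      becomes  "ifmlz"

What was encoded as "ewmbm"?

The shift increases by 1 at each position, starting from +4: 4, 5, 6, ….
Decoding ewmbm: e−4=a, w−5=r, m−6=g, b−7=u, m−8=e.

argue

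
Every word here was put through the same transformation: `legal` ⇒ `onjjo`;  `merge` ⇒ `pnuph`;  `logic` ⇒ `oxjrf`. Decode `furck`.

Shifts by position in legal: pos 0: l→o (+3), pos 1: e→n (+9), pos 2: g→j (+3), pos 3: a→j (+9) — repeating every 2. It's a Vigenère-style cipher with numeric key [3,9]: position i shifts by key[i mod 2].
Undoing it on furck: f−3=c, u−9=l, r−3=o, c−9=t, k−3=h.

cloth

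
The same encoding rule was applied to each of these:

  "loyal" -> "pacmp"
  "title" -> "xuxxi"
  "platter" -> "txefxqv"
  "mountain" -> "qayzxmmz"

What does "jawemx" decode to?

fossil

It's a Vigenère-style cipher with numeric key [4,12]: position i shifts by key[i mod 2].
Reversing it on jawemx: j−4=f, a−12=o, w−4=s, e−12=s, m−4=i, x−12=l.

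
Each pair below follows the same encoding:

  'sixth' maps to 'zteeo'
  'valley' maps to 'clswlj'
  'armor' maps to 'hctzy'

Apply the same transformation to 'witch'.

Shifts by position in sixth: pos 0: s→z (+7), pos 1: i→t (+11), pos 2: x→e (+7), pos 3: t→e (+11) — repeating every 2. A repeating key of period 2 is used — shifts +7, +11 over and over.
For witch: w+7=d, i+11=t, t+7=a, c+11=n, h+7=o.

dtano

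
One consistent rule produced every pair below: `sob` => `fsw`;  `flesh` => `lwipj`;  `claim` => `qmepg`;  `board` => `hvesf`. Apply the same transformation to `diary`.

The output letters match the input read backwards, each shifted +4: sob reversed is bos. The word is reversed, then every letter is shifted forward by 4.
Applying it to diary: reverse → yraid; then shift: y+4=c, r+4=v, a+4=e, i+4=m, d+4=h.

cvemh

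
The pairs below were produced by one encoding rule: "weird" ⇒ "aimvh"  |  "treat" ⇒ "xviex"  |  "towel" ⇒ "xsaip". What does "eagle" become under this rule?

Compare letters: w→a is +4, e→i is +4, i→m is +4 — a constant shift. Each letter is shifted forward by 4 in the alphabet (a Caesar shift of +4).
For eagle: e+4=i, a+4=e, g+4=k, l+4=p, e+4=i.

iekpi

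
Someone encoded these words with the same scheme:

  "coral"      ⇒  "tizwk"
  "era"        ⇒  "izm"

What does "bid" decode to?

vat

The output letters match the input read backwards, each shifted +8: coral reversed is laroc. The word is reversed, then every letter is shifted forward by 8.
Reversing it on bid: shift back: b−8=t, i−8=a, d−8=v → tav; then reverse → vat.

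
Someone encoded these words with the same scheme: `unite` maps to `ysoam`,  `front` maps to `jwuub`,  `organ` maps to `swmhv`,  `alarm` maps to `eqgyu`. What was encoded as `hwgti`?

drama

In unite: u→y is +4, n→s is +5, i→o is +6, t→a is +7 — the shift increases by 1 each position. The shift increases by 1 at each position, starting from +4: 4, 5, 6, ….
Undoing it on hwgti: h−4=d, w−5=r, g−6=a, t−7=m, i−8=a.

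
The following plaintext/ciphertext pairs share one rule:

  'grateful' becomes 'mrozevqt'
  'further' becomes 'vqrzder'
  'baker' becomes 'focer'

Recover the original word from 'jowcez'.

This is an affine cipher: with a=0,…,z=25, each position x becomes (17x+14) mod 26.
Undoing it on jowcez: j(9)→23·(9−14)≡15=p; o(14)→23·(14−14)≡0=a; w(22)→23·(22−14)≡2=c; c(2)→23·(2−14)≡10=k; e(4)→23·(4−14)≡4=e; z(25)→23·(25−14)≡19=t (all mod 26).

packet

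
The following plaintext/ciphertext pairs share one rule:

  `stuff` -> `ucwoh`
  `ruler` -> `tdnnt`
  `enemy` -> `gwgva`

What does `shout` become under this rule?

uqqdv

Shifts by position in stuff: pos 0: s→u (+2), pos 1: t→c (+9), pos 2: u→w (+2), pos 3: f→o (+9) — repeating every 2. A repeating key of period 2 is used — shifts +2, +9 over and over.
Applying it to shout: s+2=u, h+9=q, o+2=q, u+9=d, t+2=v.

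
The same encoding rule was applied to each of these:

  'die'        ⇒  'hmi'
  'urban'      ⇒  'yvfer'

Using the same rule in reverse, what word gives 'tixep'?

petal

Compare letters: d→h is +4, i→m is +4, e→i is +4 — a constant shift. It's a constant shift of +4 (ROT4).
Undoing it on tixep: t−4=p, i−4=e, x−4=t, e−4=a, p−4=l.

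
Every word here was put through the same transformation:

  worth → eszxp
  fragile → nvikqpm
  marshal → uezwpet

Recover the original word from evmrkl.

wrench

A repeating key of period 2 is used — shifts +8, +4 over and over.
Reversing it on evmrkl: e−8=w, v−4=r, m−8=e, r−4=n, k−8=c, l−4=h.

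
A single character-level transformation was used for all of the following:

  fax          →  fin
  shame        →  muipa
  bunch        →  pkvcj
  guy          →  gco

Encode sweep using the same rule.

The output letters match the input read backwards, each shifted +8: fax reversed is xaf. Read the word backwards and shift each letter +8.
Applying it to sweep: reverse → peews; then shift: p+8=x, e+8=m, e+8=m, w+8=e, s+8=a.

xmmea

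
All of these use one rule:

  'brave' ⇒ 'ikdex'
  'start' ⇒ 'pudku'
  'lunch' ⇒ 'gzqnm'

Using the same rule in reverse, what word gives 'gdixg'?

label

b(1)→i(8) and r(17)→k(10) fit y≡5x+3 (mod 26); the inverse of 5 mod 26 is 21. Treating letters as 0–25, the rule is x ↦ 5x + 3 (mod 26).
Undoing it on gdixg: g(6)→21·(6−3)≡11=l; d(3)→21·(3−3)≡0=a; i(8)→21·(8−3)≡1=b; x(23)→21·(23−3)≡4=e; g(6)→21·(6−3)≡11=l (all mod 26).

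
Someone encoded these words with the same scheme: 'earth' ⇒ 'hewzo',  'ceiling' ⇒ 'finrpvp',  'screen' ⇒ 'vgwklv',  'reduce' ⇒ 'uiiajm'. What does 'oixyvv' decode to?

lesson

In earth: e→h is +3, a→e is +4, r→w is +5, t→z is +6 — the shift increases by 1 each position. Letter i (0-indexed) is shifted by i+3, so successive shifts are 3, 4, 5, ….
Decoding oixyvv: o−3=l, i−4=e, x−5=s, y−6=s, v−7=o, v−8=n.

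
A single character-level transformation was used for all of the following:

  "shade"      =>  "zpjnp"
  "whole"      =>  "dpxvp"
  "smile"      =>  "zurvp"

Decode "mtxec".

In shade: s→z is +7, h→p is +8, a→j is +9, d→n is +10 — the shift increases by 1 each position. Letter i (0-indexed) is shifted by i+7, so successive shifts are 7, 8, 9, ….
Decoding mtxec: m−7=f, t−8=l, x−9=o, e−10=u, c−11=r.

flour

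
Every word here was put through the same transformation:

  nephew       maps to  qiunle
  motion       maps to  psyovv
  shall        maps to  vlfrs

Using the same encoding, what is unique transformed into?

In nephew: n→q is +3, e→i is +4, p→u is +5, h→n is +6 — the shift increases by 1 each position. Letter i (0-indexed) is shifted by i+3, so successive shifts are 3, 4, 5, ….
On unique: u+3=x, n+4=r, i+5=n, q+6=w, u+7=b, e+8=m.

xrnwbm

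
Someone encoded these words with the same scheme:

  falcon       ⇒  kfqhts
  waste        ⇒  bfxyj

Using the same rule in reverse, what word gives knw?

fir

Compare letters: f→k is +5, a→f is +5, l→q is +5 — a constant shift. Every letter moves 5 places later in the alphabet, wrapping around z→a.
Decoding knw: k−5=f, n−5=i, w−5=r.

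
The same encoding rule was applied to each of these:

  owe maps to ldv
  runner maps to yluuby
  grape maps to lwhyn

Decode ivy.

Read the word backwards and shift each letter +7.
Decoding ivy: shift back: i−7=b, v−7=o, y−7=r → bor; then reverse → rob.

rob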